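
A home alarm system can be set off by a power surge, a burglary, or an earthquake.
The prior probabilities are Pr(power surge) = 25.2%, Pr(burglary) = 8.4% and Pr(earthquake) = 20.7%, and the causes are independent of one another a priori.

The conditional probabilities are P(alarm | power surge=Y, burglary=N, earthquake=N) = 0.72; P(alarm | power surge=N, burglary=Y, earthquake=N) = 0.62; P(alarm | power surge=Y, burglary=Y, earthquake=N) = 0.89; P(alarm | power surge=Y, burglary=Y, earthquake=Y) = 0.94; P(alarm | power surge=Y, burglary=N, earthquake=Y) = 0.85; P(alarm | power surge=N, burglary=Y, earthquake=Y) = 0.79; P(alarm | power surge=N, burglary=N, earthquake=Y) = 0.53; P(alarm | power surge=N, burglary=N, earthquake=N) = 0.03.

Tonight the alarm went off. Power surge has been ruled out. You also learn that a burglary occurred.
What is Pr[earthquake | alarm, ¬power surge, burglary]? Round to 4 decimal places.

Numerator (weight on configurations with earthquake): 0.79*0.207 = 0.163530
The normalizing constant is 0.62*0.793 + 0.79*0.207 = 0.655190
Posterior = 0.163530 / 0.655190 ≈ 0.2496

Pr[earthquake | alarm, ¬power surge, burglary] ≈ 0.2496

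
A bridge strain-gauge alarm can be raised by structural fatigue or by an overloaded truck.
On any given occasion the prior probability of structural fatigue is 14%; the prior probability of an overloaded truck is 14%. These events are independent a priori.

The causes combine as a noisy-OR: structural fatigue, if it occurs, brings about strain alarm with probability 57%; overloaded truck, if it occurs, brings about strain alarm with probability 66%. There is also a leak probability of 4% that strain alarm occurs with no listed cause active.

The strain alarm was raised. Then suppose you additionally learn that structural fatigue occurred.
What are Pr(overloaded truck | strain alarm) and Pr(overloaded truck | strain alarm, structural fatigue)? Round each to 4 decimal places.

Pr(overloaded truck | strain alarm) ≈ 0.4941; Pr(overloaded truck | strain alarm, structural fatigue) ≈ 0.1925

Under noisy-OR, P(strain alarm | causes) = 1 − (1−0.04)·∏(1−qᵢ) over the active causes.
By total probability over the 4 (structural fatigue, overloaded truck) configurations:
  P(strain alarm) = 0.04·0.86·0.86 + 0.6736·0.86·0.14 + 0.5872·0.14·0.86 + 0.859648·0.14·0.14
        = 0.029584 + 0.081101 + 0.070699 + 0.016849 = 0.198233
Configurations with overloaded truck contribute 0.097950, so
  P(overloaded truck | strain alarm) = 0.097950 / 0.198233 ≈ 0.4941

With the extra evidence:
By total probability over both values of overloaded truck:
  P(strain alarm | structural fatigue) = 0.5872·0.86 + 0.859648·0.14
        = 0.504992 + 0.120351 = 0.625343
Keeping only the overloaded truck-present terms gives 0.120351, so
  P(overloaded truck | strain alarm, structural fatigue) = 0.120351 / 0.625343 ≈ 0.1925
The drop from 0.4941 to 0.1925 is the explaining-away (discounting) effect.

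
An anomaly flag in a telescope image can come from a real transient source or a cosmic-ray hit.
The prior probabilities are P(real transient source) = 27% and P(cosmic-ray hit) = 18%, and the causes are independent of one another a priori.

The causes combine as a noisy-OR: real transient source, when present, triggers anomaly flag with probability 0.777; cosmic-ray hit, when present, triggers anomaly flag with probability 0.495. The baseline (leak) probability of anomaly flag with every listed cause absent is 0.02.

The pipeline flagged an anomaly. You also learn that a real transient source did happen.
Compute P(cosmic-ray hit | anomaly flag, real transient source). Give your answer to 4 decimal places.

Under noisy-OR, P(anomaly flag | causes) = 1 − (1−0.02)·∏(1−qᵢ) over the active causes.
P(anomaly flag | real transient source) = 0.78146×0.82 + 0.889637×0.18 = 0.640797 + 0.160135 = 0.800932
Restricting to configurations with cosmic-ray hit present: 0.889637×0.18 = 0.160135.
P(cosmic-ray hit | anomaly flag, real transient source) = 0.160135 / 0.800932 ≈ 0.1999

P(cosmic-ray hit | anomaly flag, real transient source) ≈ 0.1999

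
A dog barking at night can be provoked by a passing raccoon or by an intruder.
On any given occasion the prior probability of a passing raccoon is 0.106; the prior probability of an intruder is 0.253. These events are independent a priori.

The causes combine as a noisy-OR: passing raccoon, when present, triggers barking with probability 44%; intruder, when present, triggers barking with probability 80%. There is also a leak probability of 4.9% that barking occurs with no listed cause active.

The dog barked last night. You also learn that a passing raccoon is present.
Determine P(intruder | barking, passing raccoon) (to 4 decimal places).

P(intruder | barking, passing raccoon) ≈ 0.3930

Under noisy-OR, P(barking | causes) = 1 − (1−0.049)·∏(1−qᵢ) over the active causes.
P(barking | passing raccoon) = 0.46744·0.747 + 0.893488·0.253 = 0.349178 + 0.226052 = 0.575230
Restricting to configurations with intruder present: 0.893488·0.253 = 0.226052.
So P(intruder | barking, passing raccoon) = 0.226052/0.575230 ≈ 0.3930.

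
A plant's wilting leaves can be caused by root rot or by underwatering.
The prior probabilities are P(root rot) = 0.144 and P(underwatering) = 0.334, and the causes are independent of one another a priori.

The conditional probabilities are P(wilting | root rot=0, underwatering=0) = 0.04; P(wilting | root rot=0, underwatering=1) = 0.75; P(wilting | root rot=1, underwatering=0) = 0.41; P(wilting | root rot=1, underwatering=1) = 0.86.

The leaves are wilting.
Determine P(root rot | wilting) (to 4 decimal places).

Numerator (weight on configurations with root rot): 0.039321 + 0.041363 = 0.080684
The normalizing constant is 0.04*0.856*0.666 + 0.75*0.856*0.334 + 0.41*0.144*0.666 + 0.86*0.144*0.334 = 0.317916
Posterior = 0.080684 / 0.317916 ≈ 0.2538

P(root rot | wilting) ≈ 0.2538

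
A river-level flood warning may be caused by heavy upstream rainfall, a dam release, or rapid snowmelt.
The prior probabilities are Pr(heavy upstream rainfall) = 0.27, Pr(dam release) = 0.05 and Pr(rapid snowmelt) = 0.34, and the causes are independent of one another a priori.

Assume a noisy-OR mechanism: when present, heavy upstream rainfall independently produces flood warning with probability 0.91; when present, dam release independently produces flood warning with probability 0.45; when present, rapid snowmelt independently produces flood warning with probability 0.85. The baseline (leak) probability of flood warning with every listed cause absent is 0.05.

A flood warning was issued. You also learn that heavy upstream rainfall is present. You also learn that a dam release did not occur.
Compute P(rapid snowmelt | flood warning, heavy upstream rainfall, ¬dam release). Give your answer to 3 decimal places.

Under noisy-OR, P(flood warning | causes) = 1 − (1−0.05)·∏(1−qᵢ) over the active causes.
For the numerator, keep only rapid snowmelt=true terms: 0.987175×0.34 = 0.335640
Denominator P(flood warning | heavy upstream rainfall, ¬dam release): 0.9145×0.66 + 0.987175×0.34 = 0.939210
Posterior = 0.335640 / 0.939210 ≈ 0.357

P(rapid snowmelt | flood warning, heavy upstream rainfall, ¬dam release) ≈ 0.357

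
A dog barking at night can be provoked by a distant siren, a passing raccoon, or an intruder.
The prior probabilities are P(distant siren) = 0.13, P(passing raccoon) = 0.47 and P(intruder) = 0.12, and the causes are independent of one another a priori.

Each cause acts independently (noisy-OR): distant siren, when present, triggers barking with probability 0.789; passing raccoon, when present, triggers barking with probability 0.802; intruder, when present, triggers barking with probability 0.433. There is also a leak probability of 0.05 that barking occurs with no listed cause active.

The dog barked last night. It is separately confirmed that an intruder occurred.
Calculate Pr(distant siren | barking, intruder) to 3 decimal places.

Under noisy-OR, P(barking | causes) = 1 − (1−0.05)·∏(1−qᵢ) over the active causes.
P(barking | intruder) = 0.46135*0.87*0.53 + 0.893347*0.87*0.47 + 0.886345*0.13*0.53 + 0.977496*0.13*0.47 = 0.212728 + 0.365290 + 0.061069 + 0.059725 = 0.698812
The distant siren-present share is 0.061069 + 0.059725 = 0.120794.
Hence the posterior is 0.120794/0.698812 ≈ 0.173.

Pr(distant siren | barking, intruder) ≈ 0.173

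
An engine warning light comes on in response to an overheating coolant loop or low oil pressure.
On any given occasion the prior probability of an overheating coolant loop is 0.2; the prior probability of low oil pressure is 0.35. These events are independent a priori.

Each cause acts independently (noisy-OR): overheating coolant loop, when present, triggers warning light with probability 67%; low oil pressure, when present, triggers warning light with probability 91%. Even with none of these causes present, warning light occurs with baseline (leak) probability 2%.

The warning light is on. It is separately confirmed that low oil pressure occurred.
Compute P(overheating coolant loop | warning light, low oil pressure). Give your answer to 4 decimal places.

P(overheating coolant loop | warning light, low oil pressure) ≈ 0.2102

Under noisy-OR, P(warning light | causes) = 1 − (1−0.02)·∏(1−qᵢ) over the active causes.
For the numerator, keep only overheating coolant loop=true terms: 0.970894*0.2 = 0.194179
The normalizing constant is 0.9118*0.8 + 0.970894*0.2 = 0.923619
P(overheating coolant loop | warning light, low oil pressure) = 0.194179/0.923619 ≈ 0.2102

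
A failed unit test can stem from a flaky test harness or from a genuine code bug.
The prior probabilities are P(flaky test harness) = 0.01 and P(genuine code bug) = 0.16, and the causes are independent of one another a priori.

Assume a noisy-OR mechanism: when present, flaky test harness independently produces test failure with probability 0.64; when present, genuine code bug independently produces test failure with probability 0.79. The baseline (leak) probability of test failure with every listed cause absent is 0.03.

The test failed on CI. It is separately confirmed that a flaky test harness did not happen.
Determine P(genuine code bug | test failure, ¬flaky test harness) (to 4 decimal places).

P(genuine code bug | test failure, ¬flaky test harness) ≈ 0.8349

Under noisy-OR, P(test failure | causes) = 1 − (1−0.03)·∏(1−qᵢ) over the active causes.
P(test failure | ¬flaky test harness) = 0.03×0.84 + 0.7963×0.16 = 0.025200 + 0.127408 = 0.152608
The genuine code bug-present share is 0.7963×0.16 = 0.127408.
P(genuine code bug | test failure, ¬flaky test harness) = 0.127408 / 0.152608 ≈ 0.8349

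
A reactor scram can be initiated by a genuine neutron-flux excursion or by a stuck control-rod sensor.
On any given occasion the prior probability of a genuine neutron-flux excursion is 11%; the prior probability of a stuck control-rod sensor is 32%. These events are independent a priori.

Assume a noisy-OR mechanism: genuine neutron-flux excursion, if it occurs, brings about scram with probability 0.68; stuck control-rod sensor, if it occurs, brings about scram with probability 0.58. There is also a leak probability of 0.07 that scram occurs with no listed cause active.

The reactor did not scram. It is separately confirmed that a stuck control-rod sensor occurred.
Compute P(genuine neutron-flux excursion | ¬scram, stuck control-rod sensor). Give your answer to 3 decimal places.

Under noisy-OR, P(scram | causes) = 1 − (1−0.07)·∏(1−qᵢ) over the active causes.
Sum P(¬scram|·) weighted by the priors over both values of genuine neutron-flux excursion:
  P(¬scram | stuck control-rod sensor) = 0.3906×0.89 + 0.124992×0.11
        = 0.347634 + 0.013749 = 0.361383
The terms with genuine neutron-flux excursion present sum to 0.013749, so
  P(genuine neutron-flux excursion | ¬scram, stuck control-rod sensor) = 0.013749 / 0.361383 ≈ 0.038

P(genuine neutron-flux excursion | ¬scram, stuck control-rod sensor) ≈ 0.038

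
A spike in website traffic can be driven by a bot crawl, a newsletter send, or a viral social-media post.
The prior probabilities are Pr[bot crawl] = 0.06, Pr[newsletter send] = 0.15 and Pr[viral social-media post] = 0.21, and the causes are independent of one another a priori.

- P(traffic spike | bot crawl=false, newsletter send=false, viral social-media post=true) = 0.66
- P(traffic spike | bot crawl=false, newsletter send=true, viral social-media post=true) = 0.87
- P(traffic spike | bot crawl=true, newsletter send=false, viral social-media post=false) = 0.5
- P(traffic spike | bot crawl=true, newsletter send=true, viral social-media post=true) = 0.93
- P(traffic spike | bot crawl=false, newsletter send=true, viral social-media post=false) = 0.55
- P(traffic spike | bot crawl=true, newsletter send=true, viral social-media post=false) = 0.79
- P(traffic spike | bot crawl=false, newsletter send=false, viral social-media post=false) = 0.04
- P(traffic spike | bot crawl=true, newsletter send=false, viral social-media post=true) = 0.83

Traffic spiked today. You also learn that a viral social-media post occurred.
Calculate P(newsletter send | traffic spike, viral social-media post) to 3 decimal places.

P(newsletter send | traffic spike, viral social-media post) ≈ 0.187

By total probability over the 4 (bot crawl, newsletter send) configurations:
  P(traffic spike | viral social-media post) = 0.66·0.94·0.85 + 0.87·0.94·0.15 + 0.83·0.06·0.85 + 0.93·0.06·0.15
        = 0.527340 + 0.122670 + 0.042330 + 0.008370 = 0.700710
Keeping only the newsletter send-present terms gives 0.131040, so
  P(newsletter send | traffic spike, viral social-media post) = 0.131040 / 0.700710 ≈ 0.187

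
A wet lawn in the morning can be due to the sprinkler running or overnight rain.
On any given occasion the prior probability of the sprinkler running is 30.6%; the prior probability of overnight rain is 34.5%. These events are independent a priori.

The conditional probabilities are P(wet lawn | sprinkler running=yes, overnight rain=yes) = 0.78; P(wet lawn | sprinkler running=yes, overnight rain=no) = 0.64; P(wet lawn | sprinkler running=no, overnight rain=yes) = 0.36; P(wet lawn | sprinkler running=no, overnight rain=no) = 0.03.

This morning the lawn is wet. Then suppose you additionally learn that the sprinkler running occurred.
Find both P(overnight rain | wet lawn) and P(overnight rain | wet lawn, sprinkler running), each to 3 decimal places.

P(wet lawn) = 0.03·0.694·0.655 + 0.36·0.694·0.345 + 0.64·0.306·0.655 + 0.78·0.306·0.345 = 0.013637 + 0.086195 + 0.128275 + 0.082345 = 0.310452
Restricting to configurations with overnight rain present: 0.086195 + 0.082345 = 0.168540.
Hence the posterior is 0.168540/0.310452 ≈ 0.543.

With the extra evidence:
Enumerate both values of overnight rain and weight by the priors:
  P(wet lawn | sprinkler running) = 0.64×0.655 + 0.78×0.345
        = 0.419200 + 0.269100 = 0.688300
The terms with overnight rain present sum to 0.269100, so
  P(overnight rain | wet lawn, sprinkler running) = 0.269100 / 0.688300 ≈ 0.391
The drop from 0.543 to 0.391 is the explaining-away (discounting) effect.

P(overnight rain | wet lawn) ≈ 0.543; P(overnight rain | wet lawn, sprinkler running) ≈ 0.391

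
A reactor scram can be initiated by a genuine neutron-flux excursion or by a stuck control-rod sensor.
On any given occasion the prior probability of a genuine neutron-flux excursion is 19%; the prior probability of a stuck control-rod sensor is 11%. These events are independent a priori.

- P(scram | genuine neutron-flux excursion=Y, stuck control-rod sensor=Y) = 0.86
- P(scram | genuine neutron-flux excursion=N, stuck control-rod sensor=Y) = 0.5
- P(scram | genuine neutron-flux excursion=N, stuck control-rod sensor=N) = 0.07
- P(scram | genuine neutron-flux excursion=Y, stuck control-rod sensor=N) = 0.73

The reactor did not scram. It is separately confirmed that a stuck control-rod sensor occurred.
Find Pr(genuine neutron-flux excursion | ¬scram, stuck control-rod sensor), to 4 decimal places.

Pr(genuine neutron-flux excursion | ¬scram, stuck control-rod sensor) ≈ 0.0616

For the numerator, keep only genuine neutron-flux excursion=true terms: 0.14*0.19 = 0.026600
Normalizer over all consistent configurations: 0.5*0.81 + 0.14*0.19 = 0.431600
P(genuine neutron-flux excursion | ¬scram, stuck control-rod sensor) = 0.026600/0.431600 ≈ 0.0616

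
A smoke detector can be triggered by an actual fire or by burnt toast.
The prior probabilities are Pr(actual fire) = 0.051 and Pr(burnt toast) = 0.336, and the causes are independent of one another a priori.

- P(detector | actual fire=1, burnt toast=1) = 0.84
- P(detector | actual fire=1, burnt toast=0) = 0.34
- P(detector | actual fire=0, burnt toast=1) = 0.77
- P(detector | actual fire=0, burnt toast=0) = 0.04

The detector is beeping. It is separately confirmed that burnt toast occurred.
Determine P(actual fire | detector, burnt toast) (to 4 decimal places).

For the numerator, keep only actual fire=true terms: 0.84*0.051 = 0.042840
Denominator P(detector | burnt toast): 0.77*0.949 + 0.84*0.051 = 0.773570
Posterior = 0.042840 / 0.773570 ≈ 0.0554

P(actual fire | detector, burnt toast) ≈ 0.0554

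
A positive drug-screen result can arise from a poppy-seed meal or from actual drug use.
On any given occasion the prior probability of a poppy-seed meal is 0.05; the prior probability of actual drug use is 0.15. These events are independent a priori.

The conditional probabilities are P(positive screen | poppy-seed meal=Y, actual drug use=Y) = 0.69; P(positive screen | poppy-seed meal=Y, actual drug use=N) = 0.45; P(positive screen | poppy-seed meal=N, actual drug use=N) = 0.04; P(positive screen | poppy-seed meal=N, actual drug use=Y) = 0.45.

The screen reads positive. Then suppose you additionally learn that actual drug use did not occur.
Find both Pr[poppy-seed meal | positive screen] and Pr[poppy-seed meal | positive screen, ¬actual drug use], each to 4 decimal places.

Weight on poppy-seed meal=true, given the evidence: 0.019125 + 0.005175 = 0.024300
The normalizing constant is 0.04*0.95*0.85 + 0.45*0.95*0.15 + 0.45*0.05*0.85 + 0.69*0.05*0.15 = 0.120725
Posterior = 0.024300 / 0.120725 ≈ 0.2013

With the extra evidence:
By total probability over both values of poppy-seed meal:
  P(positive screen | ¬actual drug use) = 0.04·0.95 + 0.45·0.05
        = 0.038000 + 0.022500 = 0.060500
The terms with poppy-seed meal present sum to 0.022500, so
  P(poppy-seed meal | positive screen, ¬actual drug use) = 0.022500 / 0.060500 ≈ 0.3719
With actual drug use excluded, poppy-seed meal must carry more of the explanatory weight for the positive screen.

Pr[poppy-seed meal | positive screen] ≈ 0.2013; Pr[poppy-seed meal | positive screen, ¬actual drug use] ≈ 0.3719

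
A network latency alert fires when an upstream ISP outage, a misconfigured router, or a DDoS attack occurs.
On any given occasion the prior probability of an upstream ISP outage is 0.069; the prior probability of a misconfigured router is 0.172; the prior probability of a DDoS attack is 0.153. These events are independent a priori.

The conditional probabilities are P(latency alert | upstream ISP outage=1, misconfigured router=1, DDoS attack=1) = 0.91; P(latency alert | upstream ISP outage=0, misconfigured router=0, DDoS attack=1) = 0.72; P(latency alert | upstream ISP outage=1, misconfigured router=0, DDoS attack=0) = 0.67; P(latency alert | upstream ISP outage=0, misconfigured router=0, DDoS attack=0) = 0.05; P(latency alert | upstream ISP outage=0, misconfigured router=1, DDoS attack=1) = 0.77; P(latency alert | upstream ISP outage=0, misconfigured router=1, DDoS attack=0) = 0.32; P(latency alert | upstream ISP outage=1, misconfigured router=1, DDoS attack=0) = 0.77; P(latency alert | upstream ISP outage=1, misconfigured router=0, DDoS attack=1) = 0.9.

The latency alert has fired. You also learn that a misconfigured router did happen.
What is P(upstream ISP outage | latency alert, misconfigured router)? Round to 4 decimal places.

P(latency alert | misconfigured router) = 0.32*0.931*0.847 + 0.77*0.931*0.153 + 0.77*0.069*0.847 + 0.91*0.069*0.153 = 0.252338 + 0.109681 + 0.045001 + 0.009607 = 0.416627
Restricting to configurations with upstream ISP outage present: 0.045001 + 0.009607 = 0.054608.
So P(upstream ISP outage | latency alert, misconfigured router) = 0.054608/0.416627 ≈ 0.1311.

P(upstream ISP outage | latency alert, misconfigured router) ≈ 0.1311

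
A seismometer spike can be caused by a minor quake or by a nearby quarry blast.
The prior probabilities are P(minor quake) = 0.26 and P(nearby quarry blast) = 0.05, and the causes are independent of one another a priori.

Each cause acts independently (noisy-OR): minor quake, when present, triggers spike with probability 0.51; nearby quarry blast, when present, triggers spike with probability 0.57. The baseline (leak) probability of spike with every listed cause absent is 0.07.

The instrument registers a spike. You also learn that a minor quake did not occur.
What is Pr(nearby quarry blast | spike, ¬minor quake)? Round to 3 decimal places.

Under noisy-OR, P(spike | causes) = 1 − (1−0.07)·∏(1−qᵢ) over the active causes.
Enumerate both values of nearby quarry blast and weight by the priors:
  P(spike | ¬minor quake) = 0.07·0.95 + 0.6001·0.05
        = 0.066500 + 0.030005 = 0.096505
Keeping only the nearby quarry blast-present terms gives 0.030005, so
  P(nearby quarry blast | spike, ¬minor quake) = 0.030005 / 0.096505 ≈ 0.311

Pr(nearby quarry blast | spike, ¬minor quake) ≈ 0.311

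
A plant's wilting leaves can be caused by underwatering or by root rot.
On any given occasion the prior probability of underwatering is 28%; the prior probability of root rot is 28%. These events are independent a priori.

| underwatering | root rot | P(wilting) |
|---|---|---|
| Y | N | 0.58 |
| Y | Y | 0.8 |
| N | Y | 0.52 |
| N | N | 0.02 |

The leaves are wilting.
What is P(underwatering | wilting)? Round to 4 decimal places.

P(underwatering | wilting) ≈ 0.6093

For the numerator, keep only underwatering=true terms: 0.116928 + 0.062720 = 0.179648
Normalizer over all consistent configurations: 0.02*0.72*0.72 + 0.52*0.72*0.28 + 0.58*0.28*0.72 + 0.8*0.28*0.28 = 0.294848
Posterior = 0.179648 / 0.294848 ≈ 0.6093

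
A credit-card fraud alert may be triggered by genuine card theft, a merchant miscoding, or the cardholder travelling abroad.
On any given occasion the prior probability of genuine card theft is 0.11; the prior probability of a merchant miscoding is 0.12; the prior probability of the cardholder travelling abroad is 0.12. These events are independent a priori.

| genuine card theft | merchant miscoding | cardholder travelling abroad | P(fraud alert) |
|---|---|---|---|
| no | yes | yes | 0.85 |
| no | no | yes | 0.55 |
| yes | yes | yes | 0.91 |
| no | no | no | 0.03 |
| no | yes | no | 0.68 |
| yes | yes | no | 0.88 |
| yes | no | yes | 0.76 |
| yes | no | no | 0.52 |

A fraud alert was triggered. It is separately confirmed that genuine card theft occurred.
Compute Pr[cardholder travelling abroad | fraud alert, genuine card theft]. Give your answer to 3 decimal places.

Sum P(fraud alert|·) weighted by the priors over the 4 (merchant miscoding, cardholder travelling abroad) configurations:
  P(fraud alert | genuine card theft) = 0.52*0.88*0.88 + 0.76*0.88*0.12 + 0.88*0.12*0.88 + 0.91*0.12*0.12
        = 0.402688 + 0.080256 + 0.092928 + 0.013104 = 0.588976
Keeping only the cardholder travelling abroad-present terms gives 0.093360, so
  P(cardholder travelling abroad | fraud alert, genuine card theft) = 0.093360 / 0.588976 ≈ 0.159

Pr[cardholder travelling abroad | fraud alert, genuine card theft] ≈ 0.159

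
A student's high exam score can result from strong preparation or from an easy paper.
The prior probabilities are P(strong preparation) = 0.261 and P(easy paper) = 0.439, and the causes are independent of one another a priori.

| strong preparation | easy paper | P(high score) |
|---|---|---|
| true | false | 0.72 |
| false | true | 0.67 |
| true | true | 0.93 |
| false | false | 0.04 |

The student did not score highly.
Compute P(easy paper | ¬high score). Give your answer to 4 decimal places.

P(easy paper | ¬high score) ≈ 0.2077

P(¬high score) = 0.96·0.739·0.561 + 0.33·0.739·0.439 + 0.28·0.261·0.561 + 0.07·0.261·0.439 = 0.397996 + 0.107059 + 0.040998 + 0.008021 = 0.554074
The easy paper-present share is 0.107059 + 0.008021 = 0.115080.
Hence the posterior is 0.115080/0.554074 ≈ 0.2077.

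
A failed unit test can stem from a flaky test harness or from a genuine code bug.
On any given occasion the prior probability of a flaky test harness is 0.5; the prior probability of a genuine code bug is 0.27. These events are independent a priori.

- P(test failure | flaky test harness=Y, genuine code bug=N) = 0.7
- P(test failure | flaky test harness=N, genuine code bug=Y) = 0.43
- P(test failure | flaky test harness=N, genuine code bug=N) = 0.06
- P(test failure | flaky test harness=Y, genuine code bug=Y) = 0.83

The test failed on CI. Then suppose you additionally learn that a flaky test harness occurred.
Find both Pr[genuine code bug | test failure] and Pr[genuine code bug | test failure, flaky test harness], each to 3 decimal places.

Pr[genuine code bug | test failure] ≈ 0.380; Pr[genuine code bug | test failure, flaky test harness] ≈ 0.305

Enumerate the 4 (flaky test harness, genuine code bug) configurations and weight by the priors:
  P(test failure) = 0.06×0.5×0.73 + 0.43×0.5×0.27 + 0.7×0.5×0.73 + 0.83×0.5×0.27
        = 0.021900 + 0.058050 + 0.255500 + 0.112050 = 0.447500
Configurations with genuine code bug contribute 0.170100, so
  P(genuine code bug | test failure) = 0.170100 / 0.447500 ≈ 0.380

Now also conditioning on flaky test harness=true:
For the numerator, keep only genuine code bug=true terms: 0.83*0.27 = 0.224100
Denominator P(test failure | flaky test harness): 0.7*0.73 + 0.83*0.27 = 0.735100
P(genuine code bug | test failure, flaky test harness) = 0.224100/0.735100 ≈ 0.305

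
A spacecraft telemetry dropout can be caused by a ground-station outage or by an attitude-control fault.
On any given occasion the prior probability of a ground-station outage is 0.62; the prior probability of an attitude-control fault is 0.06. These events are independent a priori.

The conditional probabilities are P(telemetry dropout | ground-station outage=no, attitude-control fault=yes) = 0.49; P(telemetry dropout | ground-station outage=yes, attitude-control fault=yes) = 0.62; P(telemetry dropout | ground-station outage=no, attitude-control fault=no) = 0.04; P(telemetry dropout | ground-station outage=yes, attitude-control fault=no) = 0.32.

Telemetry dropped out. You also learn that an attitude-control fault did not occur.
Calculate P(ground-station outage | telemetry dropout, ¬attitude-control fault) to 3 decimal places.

P(ground-station outage | telemetry dropout, ¬attitude-control fault) ≈ 0.929

Enumerate both values of ground-station outage and weight by the priors:
  P(telemetry dropout | ¬attitude-control fault) = 0.04*0.38 + 0.32*0.62
        = 0.015200 + 0.198400 = 0.213600
The terms with ground-station outage present sum to 0.198400, so
  P(ground-station outage | telemetry dropout, ¬attitude-control fault) = 0.198400 / 0.213600 ≈ 0.929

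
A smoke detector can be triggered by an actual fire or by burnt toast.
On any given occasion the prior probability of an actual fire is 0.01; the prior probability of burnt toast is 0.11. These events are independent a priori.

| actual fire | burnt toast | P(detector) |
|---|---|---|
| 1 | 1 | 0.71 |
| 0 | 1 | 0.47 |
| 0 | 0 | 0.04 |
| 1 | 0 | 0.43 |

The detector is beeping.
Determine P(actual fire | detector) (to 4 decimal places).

Weight on actual fire=true, given the evidence: 0.003827 + 0.000781 = 0.004608
The normalizing constant is 0.04*0.99*0.89 + 0.47*0.99*0.11 + 0.43*0.01*0.89 + 0.71*0.01*0.11 = 0.091035
Posterior = 0.004608 / 0.091035 ≈ 0.0506

P(actual fire | detector) ≈ 0.0506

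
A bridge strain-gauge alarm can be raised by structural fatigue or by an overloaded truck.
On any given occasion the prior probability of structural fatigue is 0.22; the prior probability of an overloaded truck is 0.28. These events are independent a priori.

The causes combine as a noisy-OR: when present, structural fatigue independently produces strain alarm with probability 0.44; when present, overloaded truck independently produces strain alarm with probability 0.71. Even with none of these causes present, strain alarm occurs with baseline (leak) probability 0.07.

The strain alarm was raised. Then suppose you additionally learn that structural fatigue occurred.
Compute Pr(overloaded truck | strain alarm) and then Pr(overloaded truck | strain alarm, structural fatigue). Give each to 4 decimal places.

Under noisy-OR, P(strain alarm | causes) = 1 − (1−0.07)·∏(1−qᵢ) over the active causes.
Numerator (weight on configurations with overloaded truck): 0.159498 + 0.052296 = 0.211794
Normalizer over all consistent configurations: 0.07·0.78·0.72 + 0.7303·0.78·0.28 + 0.4792·0.22·0.72 + 0.848968·0.22·0.28 = 0.327011
P(overloaded truck | strain alarm) = 0.211794/0.327011 ≈ 0.6477

Now also conditioning on structural fatigue=true:
For the numerator, keep only overloaded truck=true terms: 0.848968·0.28 = 0.237711
The normalizing constant is 0.4792·0.72 + 0.848968·0.28 = 0.582735
Posterior = 0.237711 / 0.582735 ≈ 0.4079

Pr(overloaded truck | strain alarm) ≈ 0.6477; Pr(overloaded truck | strain alarm, structural fatigue) ≈ 0.4079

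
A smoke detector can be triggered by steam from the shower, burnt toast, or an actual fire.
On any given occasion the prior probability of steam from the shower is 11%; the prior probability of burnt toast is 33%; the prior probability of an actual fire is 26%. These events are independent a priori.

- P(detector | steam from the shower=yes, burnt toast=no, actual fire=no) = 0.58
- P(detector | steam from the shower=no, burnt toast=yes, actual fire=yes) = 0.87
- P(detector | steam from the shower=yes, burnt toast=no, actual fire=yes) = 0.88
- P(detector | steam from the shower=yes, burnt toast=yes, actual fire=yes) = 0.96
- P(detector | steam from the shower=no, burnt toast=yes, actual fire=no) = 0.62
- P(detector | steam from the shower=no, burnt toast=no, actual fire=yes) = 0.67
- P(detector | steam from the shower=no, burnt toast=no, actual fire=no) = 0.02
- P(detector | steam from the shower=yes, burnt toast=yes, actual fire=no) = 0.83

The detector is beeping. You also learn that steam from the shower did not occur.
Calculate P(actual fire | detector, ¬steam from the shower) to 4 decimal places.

P(detector | ¬steam from the shower) = 0.02*0.67*0.74 + 0.67*0.67*0.26 + 0.62*0.33*0.74 + 0.87*0.33*0.26 = 0.009916 + 0.116714 + 0.151404 + 0.074646 = 0.352680
Restricting to configurations with actual fire present: 0.116714 + 0.074646 = 0.191360.
P(actual fire | detector, ¬steam from the shower) = 0.191360 / 0.352680 ≈ 0.5426

P(actual fire | detector, ¬steam from the shower) ≈ 0.5426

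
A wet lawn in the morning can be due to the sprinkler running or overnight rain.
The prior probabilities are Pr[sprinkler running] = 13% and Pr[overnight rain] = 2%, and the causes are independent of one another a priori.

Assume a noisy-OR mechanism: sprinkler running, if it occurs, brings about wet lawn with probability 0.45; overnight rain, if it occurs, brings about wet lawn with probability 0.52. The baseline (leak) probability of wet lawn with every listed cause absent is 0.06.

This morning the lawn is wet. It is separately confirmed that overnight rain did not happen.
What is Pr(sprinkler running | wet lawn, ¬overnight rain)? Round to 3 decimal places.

Pr(sprinkler running | wet lawn, ¬overnight rain) ≈ 0.546

Under noisy-OR, P(wet lawn | causes) = 1 − (1−0.06)·∏(1−qᵢ) over the active causes.
By total probability over both values of sprinkler running:
  P(wet lawn | ¬overnight rain) = 0.06·0.87 + 0.483·0.13
        = 0.052200 + 0.062790 = 0.114990
The terms with sprinkler running present sum to 0.062790, so
  P(sprinkler running | wet lawn, ¬overnight rain) = 0.062790 / 0.114990 ≈ 0.546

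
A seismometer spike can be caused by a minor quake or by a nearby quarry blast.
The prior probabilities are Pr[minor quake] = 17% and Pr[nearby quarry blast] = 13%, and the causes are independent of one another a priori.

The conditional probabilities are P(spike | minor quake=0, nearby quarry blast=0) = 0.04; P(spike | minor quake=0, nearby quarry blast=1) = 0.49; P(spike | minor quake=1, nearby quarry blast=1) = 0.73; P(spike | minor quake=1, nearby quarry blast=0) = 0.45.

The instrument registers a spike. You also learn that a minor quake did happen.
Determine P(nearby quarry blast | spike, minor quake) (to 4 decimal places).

For the numerator, keep only nearby quarry blast=true terms: 0.73·0.13 = 0.094900
The normalizing constant is 0.45·0.87 + 0.73·0.13 = 0.486400
P(nearby quarry blast | spike, minor quake) = 0.094900/0.486400 ≈ 0.1951

P(nearby quarry blast | spike, minor quake) ≈ 0.1951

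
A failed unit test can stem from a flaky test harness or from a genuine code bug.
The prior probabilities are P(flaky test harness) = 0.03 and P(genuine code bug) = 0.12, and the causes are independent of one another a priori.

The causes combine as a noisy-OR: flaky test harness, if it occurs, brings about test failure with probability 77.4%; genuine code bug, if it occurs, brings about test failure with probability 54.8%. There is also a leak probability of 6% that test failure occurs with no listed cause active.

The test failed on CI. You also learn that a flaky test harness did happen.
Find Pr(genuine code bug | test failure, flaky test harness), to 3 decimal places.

Under noisy-OR, P(test failure | causes) = 1 − (1−0.06)·∏(1−qᵢ) over the active causes.
Numerator (weight on configurations with genuine code bug): 0.903977·0.12 = 0.108477
Denominator P(test failure | flaky test harness): 0.78756·0.88 + 0.903977·0.12 = 0.801530
Posterior = 0.108477 / 0.801530 ≈ 0.135

Pr(genuine code bug | test failure, flaky test harness) ≈ 0.135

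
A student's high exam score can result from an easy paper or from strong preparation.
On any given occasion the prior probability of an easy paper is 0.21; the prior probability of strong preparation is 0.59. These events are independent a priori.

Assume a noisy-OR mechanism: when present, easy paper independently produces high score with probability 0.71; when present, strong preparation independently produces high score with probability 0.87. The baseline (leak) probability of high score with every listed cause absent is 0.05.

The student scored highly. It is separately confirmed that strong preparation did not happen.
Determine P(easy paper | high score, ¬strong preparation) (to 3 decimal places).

Under noisy-OR, P(high score | causes) = 1 − (1−0.05)·∏(1−qᵢ) over the active causes.
Enumerate both values of easy paper and weight by the priors:
  P(high score | ¬strong preparation) = 0.05×0.79 + 0.7245×0.21
        = 0.039500 + 0.152145 = 0.191645
Keeping only the easy paper-present terms gives 0.152145, so
  P(easy paper | high score, ¬strong preparation) = 0.152145 / 0.191645 ≈ 0.794

P(easy paper | high score, ¬strong preparation) ≈ 0.794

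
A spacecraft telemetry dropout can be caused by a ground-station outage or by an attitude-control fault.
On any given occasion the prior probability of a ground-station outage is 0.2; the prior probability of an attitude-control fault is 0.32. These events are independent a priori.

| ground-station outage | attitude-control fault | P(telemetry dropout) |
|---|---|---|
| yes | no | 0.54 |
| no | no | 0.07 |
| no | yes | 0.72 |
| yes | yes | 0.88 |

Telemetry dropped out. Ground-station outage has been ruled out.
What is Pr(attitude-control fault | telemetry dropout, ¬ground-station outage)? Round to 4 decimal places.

Enumerate both values of attitude-control fault and weight by the priors:
  P(telemetry dropout | ¬ground-station outage) = 0.07·0.68 + 0.72·0.32
        = 0.047600 + 0.230400 = 0.278000
Configurations with attitude-control fault contribute 0.230400, so
  P(attitude-control fault | telemetry dropout, ¬ground-station outage) = 0.230400 / 0.278000 ≈ 0.8288

Pr(attitude-control fault | telemetry dropout, ¬ground-station outage) ≈ 0.8288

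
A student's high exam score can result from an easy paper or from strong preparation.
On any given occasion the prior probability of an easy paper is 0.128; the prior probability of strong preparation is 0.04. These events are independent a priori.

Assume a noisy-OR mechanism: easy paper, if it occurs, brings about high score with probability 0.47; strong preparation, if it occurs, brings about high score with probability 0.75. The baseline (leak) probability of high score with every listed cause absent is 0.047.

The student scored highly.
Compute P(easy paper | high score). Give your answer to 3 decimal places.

Under noisy-OR, P(high score | causes) = 1 − (1−0.047)·∏(1−qᵢ) over the active causes.
By total probability over the 4 (easy paper, strong preparation) configurations:
  P(high score) = 0.047·0.872·0.96 + 0.76175·0.872·0.04 + 0.49491·0.128·0.96 + 0.873727·0.128·0.04
        = 0.039345 + 0.026570 + 0.060815 + 0.004473 = 0.131203
The terms with easy paper present sum to 0.065288, so
  P(easy paper | high score) = 0.065288 / 0.131203 ≈ 0.498

P(easy paper | high score) ≈ 0.498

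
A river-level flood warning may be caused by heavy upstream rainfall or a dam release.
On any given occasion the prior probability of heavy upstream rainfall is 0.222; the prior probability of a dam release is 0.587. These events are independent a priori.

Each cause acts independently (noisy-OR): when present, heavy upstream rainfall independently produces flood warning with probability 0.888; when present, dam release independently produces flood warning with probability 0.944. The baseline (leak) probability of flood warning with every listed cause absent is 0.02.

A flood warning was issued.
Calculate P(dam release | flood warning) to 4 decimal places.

Under noisy-OR, P(flood warning | causes) = 1 − (1−0.02)·∏(1−qᵢ) over the active causes.
For the numerator, keep only dam release=true terms: 0.431623 + 0.129513 = 0.561136
Denominator P(flood warning): 0.02*0.778*0.413 + 0.94512*0.778*0.587 + 0.89024*0.222*0.413 + 0.993853*0.222*0.587 = 0.649185
Posterior = 0.561136 / 0.649185 ≈ 0.8644

P(dam release | flood warning) ≈ 0.8644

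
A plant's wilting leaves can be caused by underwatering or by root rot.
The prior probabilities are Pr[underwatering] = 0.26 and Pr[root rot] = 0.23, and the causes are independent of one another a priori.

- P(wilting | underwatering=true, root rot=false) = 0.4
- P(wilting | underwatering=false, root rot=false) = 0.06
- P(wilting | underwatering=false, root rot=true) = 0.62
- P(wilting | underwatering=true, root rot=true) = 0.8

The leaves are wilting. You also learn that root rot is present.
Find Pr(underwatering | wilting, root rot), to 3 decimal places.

Pr(underwatering | wilting, root rot) ≈ 0.312

By total probability over both values of underwatering:
  P(wilting | root rot) = 0.62×0.74 + 0.8×0.26
        = 0.458800 + 0.208000 = 0.666800
Configurations with underwatering contribute 0.208000, so
  P(underwatering | wilting, root rot) = 0.208000 / 0.666800 ≈ 0.312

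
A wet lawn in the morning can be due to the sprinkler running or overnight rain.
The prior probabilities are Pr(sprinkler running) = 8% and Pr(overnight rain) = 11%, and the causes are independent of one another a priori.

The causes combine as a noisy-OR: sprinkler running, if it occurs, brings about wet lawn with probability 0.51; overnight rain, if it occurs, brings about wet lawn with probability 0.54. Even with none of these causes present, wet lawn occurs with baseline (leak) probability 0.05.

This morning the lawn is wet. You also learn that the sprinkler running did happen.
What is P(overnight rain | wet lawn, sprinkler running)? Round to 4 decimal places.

P(overnight rain | wet lawn, sprinkler running) ≈ 0.1538

Under noisy-OR, P(wet lawn | causes) = 1 − (1−0.05)·∏(1−qᵢ) over the active causes.
For the numerator, keep only overnight rain=true terms: 0.78587·0.11 = 0.086446
The normalizing constant is 0.5345·0.89 + 0.78587·0.11 = 0.562151
P(overnight rain | wet lawn, sprinkler running) = 0.086446/0.562151 ≈ 0.1538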